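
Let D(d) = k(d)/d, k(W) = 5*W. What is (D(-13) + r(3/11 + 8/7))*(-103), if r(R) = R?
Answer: -50882/77 ≈ -660.80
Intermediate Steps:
D(d) = 5 (D(d) = (5*d)/d = 5)
(D(-13) + r(3/11 + 8/7))*(-103) = (5 + (3/11 + 8/7))*(-103) = (5 + 109/77)*(-103) = (494/77)*(-103) = -50882/77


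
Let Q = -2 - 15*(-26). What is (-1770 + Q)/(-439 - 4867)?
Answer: 691/2653 ≈ 0.26046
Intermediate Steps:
Q = 388 (Q = -2 + 390 = 388)
(-1770 + Q)/(-439 - 4867) = (-1770 + 388)/(-439 - 4867) = -1382/(-5306) = -1382*(-1/5306) = 691/2653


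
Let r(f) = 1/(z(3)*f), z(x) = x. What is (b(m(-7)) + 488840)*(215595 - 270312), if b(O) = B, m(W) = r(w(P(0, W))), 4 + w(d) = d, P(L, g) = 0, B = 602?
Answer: -26780797914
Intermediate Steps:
w(d) = -4 + d
r(f) = 1/(3*f)
m(W) = -1/12 (m(W) = 1/(3*(-4 + 0)) = (⅓)/(-4) = (⅓)*(-¼) = -1/12)
b(O) = 602
(b(m(-7)) + 488840)*(215595 - 270312) = (602 + 488840)*(215595 - 270312) = 489442*(-54717) = -26780797914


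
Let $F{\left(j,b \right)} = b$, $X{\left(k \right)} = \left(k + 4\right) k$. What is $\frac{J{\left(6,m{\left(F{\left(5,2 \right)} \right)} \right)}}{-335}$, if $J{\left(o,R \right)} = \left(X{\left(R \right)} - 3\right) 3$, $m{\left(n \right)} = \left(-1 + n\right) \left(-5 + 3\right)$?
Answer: $\frac{21}{335} \approx 0.062687$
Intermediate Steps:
$X{\left(k \right)} = k \left(4 + k\right)$ ($X{\left(k \right)} = \left(4 + k\right) k = k \left(4 + k\right)$)
$m{\left(n \right)} = 2 - 2 n$ ($m{\left(n \right)} = \left(-1 + n\right) \left(-2\right) = 2 - 2 n$)
$J{\left(o,R \right)} = -9 + 3 R \left(4 + R\right)$ ($J{\left(o,R \right)} = \left(R \left(4 + R\right) - 3\right) 3 = \left(-3 + R \left(4 + R\right)\right) 3 = -9 + 3 R \left(4 + R\right)$)
$\frac{J{\left(6,m{\left(F{\left(5,2 \right)} \right)} \right)}}{-335} = \frac{-9 + 3 \left(2 - 4\right) \left(4 + \left(2 - 4\right)\right)}{-335} = \left(-9 + 3 \left(2 - 4\right) \left(4 + \left(2 - 4\right)\right)\right) \left(- \frac{1}{335}\right) = \left(-9 + 3 \left(-2\right) \left(4 - 2\right)\right) \left(- \frac{1}{335}\right) = \left(-9 + 3 \left(-2\right) 2\right) \left(- \frac{1}{335}\right) = \left(-9 - 12\right) \left(- \frac{1}{335}\right) = \left(-21\right) \left(- \frac{1}{335}\right) = \frac{21}{335}$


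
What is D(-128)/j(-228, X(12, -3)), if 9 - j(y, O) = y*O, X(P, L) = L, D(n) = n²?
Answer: -16384/675 ≈ -24.273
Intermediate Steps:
j(y, O) = 9 - O*y (j(y, O) = 9 - y*O = 9 - O*y)
D(-128)/j(-228, X(12, -3)) = (-128)²/(9 - 1*(-3)*(-228)) = 16384/(9 - 684) = 16384/(-675) = 16384*(-1/675) = -16384/675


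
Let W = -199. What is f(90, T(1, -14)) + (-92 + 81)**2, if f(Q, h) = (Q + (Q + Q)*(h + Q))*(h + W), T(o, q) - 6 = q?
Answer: -3073829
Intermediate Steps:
T(o, q) = 6 + q
f(Q, h) = (-199 + h)*(Q + 2*Q*(Q + h)) (f(Q, h) = (Q + (Q + Q)*(h + Q))*(h - 199) = (Q + (2*Q)*(Q + h))*(-199 + h) = (Q + 2*Q*(Q + h))*(-199 + h) = (-199 + h)*(Q + 2*Q*(Q + h)))
f(90, T(1, -14)) + (-92 + 81)**2 = 90*(-199 - 398*90 - 397*(6 - 14) + 2*(6 - 14)**2 + 2*90*(6 - 14)) + (-92 + 81)**2 = 90*(-199 - 35820 - 397*(-8) + 2*(-8)**2 + 2*90*(-8)) + (-11)**2 = 90*(-199 - 35820 + 3176 + 2*64 - 1440) + 121 = 90*(-199 - 35820 + 3176 + 128 - 1440) + 121 = 90*(-34155) + 121 = -3073950 + 121 = -3073829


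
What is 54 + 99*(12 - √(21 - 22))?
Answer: 1242 - 99*I ≈ 1242.0 - 99.0*I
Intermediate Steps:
54 + 99*(12 - √(21 - 22)) = 54 + 99*(12 - √(-1)) = 54 + 99*(12 - I) = 54 + (1188 - 99*I) = 1242 - 99*I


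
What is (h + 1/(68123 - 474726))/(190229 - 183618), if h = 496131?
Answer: 201728352992/2688052433 ≈ 75.046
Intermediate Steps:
(h + 1/(68123 - 474726))/(190229 - 183618) = (496131 + 1/(68123 - 474726))/(190229 - 183618) = (496131 + 1/(-406603))/6611 = (496131 - 1/406603)*(1/6611) = (201728352992/406603)*(1/6611) = 201728352992/2688052433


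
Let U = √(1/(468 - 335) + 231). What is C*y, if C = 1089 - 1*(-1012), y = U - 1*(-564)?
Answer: 1184964 + 4202*√1021573/133 ≈ 1.2169e+6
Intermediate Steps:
U = 2*√1021573/133 (U = √(1/133 + 231) = √(30724/133) = 2*√1021573/133 ≈ 15.199)
y = 564 + 2*√1021573/133 (y = 2*√1021573/133 - 1*(-564) = 2*√1021573/133 + 564 = 564 + 2*√1021573/133 ≈ 579.20)
C = 2101 (C = 1089 + 1012 = 2101)
C*y = 2101*(564 + 2*√1021573/133) = 1184964 + 4202*√1021573/133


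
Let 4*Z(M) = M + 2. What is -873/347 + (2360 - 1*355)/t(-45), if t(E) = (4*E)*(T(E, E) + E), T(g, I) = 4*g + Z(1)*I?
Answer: -7992848/3232305 ≈ -2.4728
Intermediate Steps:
Z(M) = 1/2 + M/4 (Z(M) = (M + 2)/4 = (2 + M)/4 = 1/2 + M/4)
T(g, I) = 4*g + 3*I/4 (T(g, I) = 4*g + (1/2 + (1/4)*1)*I = 4*g + (1/2 + 1/4)*I = 4*g + 3*I/4)
t(E) = 23*E**2 (t(E) = (4*E)*((4*E + 3*E/4) + E) = (4*E)*(19*E/4 + E) = (4*E)*(23*E/4) = 23*E**2)
-873/347 + (2360 - 1*355)/t(-45) = -873/347 + (2360 - 1*355)/((23*(-45)**2)) = -873*1/347 + (2360 - 355)/((23*2025)) = -873/347 + 2005/46575 = -873/347 + 2005*(1/46575) = -873/347 + 401/9315 = -7992848/3232305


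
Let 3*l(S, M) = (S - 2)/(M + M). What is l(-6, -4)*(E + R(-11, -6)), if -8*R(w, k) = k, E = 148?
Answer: 595/12 ≈ 49.583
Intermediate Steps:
l(S, M) = (-2 + S)/(6*M) (l(S, M) = ((S - 2)/(M + M))/3 = ((-2 + S)/((2*M)))/3 = ((-2 + S)*(1/(2*M)))/3 = ((-2 + S)/(2*M))/3 = (-2 + S)/(6*M))
R(w, k) = -k/8
l(-6, -4)*(E + R(-11, -6)) = ((⅙)*(-2 - 6)/(-4))*(148 - ⅛*(-6)) = ((⅙)*(-¼)*(-8))*(148 + ¾) = (⅓)*(595/4) = 595/12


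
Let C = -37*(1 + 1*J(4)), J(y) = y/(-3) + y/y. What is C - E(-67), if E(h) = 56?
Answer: -242/3 ≈ -80.667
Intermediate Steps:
J(y) = 1 - y/3 (J(y) = y*(-1/3) + 1 = -y/3 + 1 = 1 - y/3)
C = -74/3 (C = -37*(1 + 1*(1 - 1/3*4)) = -37*(1 + 1*(1 - 4/3)) = -37*(1 + 1*(-1/3)) = -37*(1 - 1/3) = -37*2/3 = -74/3 ≈ -24.667)
C - E(-67) = -74/3 - 1*56 = -74/3 - 56 = -242/3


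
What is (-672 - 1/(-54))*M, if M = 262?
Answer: -4753597/27 ≈ -1.7606e+5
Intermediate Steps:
(-672 - 1/(-54))*M = (-672 - 1/(-54))*262 = (-672 - 1*(-1/54))*262 = (-672 + 1/54)*262 = -36287/54*262 = -4753597/27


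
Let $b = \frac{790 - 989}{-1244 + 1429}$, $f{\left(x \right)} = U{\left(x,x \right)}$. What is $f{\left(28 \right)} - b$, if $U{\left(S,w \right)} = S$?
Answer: $\frac{5379}{185} \approx 29.076$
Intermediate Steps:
$f{\left(x \right)} = x$
$b = - \frac{199}{185} \approx -1.0757$
$f{\left(28 \right)} - b = 28 - - \frac{199}{185} = 28 + \frac{199}{185} = \frac{5379}{185}$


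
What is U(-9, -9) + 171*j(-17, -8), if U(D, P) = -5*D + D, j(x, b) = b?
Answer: -1332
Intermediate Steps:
U(D, P) = -4*D
U(-9, -9) + 171*j(-17, -8) = -4*(-9) + 171*(-8) = 36 - 1368 = -1332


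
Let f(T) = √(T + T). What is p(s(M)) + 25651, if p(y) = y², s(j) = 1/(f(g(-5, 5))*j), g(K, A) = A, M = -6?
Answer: 9234361/360 ≈ 25651.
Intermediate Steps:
f(T) = √2*√T (f(T) = √(2*T) = √2*√T)
s(j) = √10/(10*j) (s(j) = 1/(((√2*√5))*j) = 1/((√10)*j) = (√10/10)/j = √10/(10*j))
p(s(M)) + 25651 = ((⅒)*√10/(-6))² + 25651 = ((⅒)*√10*(-⅙))² + 25651 = (-√10/60)² + 25651 = 1/360 + 25651 = 9234361/360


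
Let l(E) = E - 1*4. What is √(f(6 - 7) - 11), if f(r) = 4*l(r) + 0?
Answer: I*√31 ≈ 5.5678*I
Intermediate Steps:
l(E) = -4 + E (l(E) = E - 4 = -4 + E)
f(r) = -16 + 4*r (f(r) = 4*(-4 + r) + 0 = (-16 + 4*r) + 0 = -16 + 4*r)
√(f(6 - 7) - 11) = √((-16 + 4*(6 - 7)) - 11) = √((-16 + 4*(-1)) - 11) = √((-16 - 4) - 11) = √(-20 - 11) = √(-31) = I*√31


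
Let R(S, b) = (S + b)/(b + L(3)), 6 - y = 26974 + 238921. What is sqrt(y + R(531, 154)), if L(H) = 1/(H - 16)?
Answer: 26*I*sqrt(1574855034)/2001 ≈ 515.64*I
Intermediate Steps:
L(H) = 1/(-16 + H)
y = -265889 (y = 6 - (26974 + 238921) = 6 - 1*265895 = 6 - 265895 = -265889)
R(S, b) = (S + b)/(-1/13 + b) (R(S, b) = (S + b)/(b + 1/(-16 + 3)) = (S + b)/(b + 1/(-13)) = (S + b)/(b - 1/13) = (S + b)/(-1/13 + b))
sqrt(y + R(531, 154)) = sqrt(-265889 + 13*(531 + 154)/(-1 + 13*154)) = sqrt(-265889 + 13*685/(-1 + 2002)) = sqrt(-265889 + 13*685/2001) = sqrt(-265889 + 13*(1/2001)*685) = sqrt(-265889 + 8905/2001) = sqrt(-532034984/2001) = 26*I*sqrt(1574855034)/2001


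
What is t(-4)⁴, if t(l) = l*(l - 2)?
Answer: 331776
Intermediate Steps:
t(l) = l*(-2 + l)
t(-4)⁴ = (-4*(-2 - 4))⁴ = (-4*(-6))⁴ = 24⁴ = 331776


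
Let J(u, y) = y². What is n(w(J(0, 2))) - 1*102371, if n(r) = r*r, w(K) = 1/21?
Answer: -45145610/441 ≈ -1.0237e+5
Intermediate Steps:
w(K) = 1/21
n(r) = r²
n(w(J(0, 2))) - 1*102371 = (1/21)² - 1*102371 = 1/441 - 102371 = -45145610/441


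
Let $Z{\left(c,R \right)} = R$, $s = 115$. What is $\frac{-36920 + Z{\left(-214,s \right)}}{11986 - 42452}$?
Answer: $\frac{36805}{30466} \approx 1.2081$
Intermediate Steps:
$\frac{-36920 + Z{\left(-214,s \right)}}{11986 - 42452} = \frac{-36920 + 115}{11986 - 42452} = - \frac{36805}{-30466} = \left(-36805\right) \left(- \frac{1}{30466}\right) = \frac{36805}{30466}$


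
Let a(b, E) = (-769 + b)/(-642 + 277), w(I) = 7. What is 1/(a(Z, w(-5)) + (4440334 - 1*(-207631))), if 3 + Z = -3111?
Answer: 365/1696511108 ≈ 2.1515e-7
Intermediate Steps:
Z = -3114 (Z = -3 - 3111 = -3114)
a(b, E) = 769/365 - b/365 (a(b, E) = (-769 + b)/(-365) = (-769 + b)*(-1/365) = 769/365 - b/365)
1/(a(Z, w(-5)) + (4440334 - 1*(-207631))) = 1/((769/365 - 1/365*(-3114)) + (4440334 - 1*(-207631))) = 1/((769/365 + 3114/365) + (4440334 + 207631)) = 1/(3883/365 + 4647965) = 1/(1696511108/365) = 365/1696511108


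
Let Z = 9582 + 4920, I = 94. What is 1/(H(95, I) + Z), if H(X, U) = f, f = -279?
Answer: 1/14223 ≈ 7.0309e-5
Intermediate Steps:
H(X, U) = -279
Z = 14502
1/(H(95, I) + Z) = 1/(-279 + 14502) = 1/14223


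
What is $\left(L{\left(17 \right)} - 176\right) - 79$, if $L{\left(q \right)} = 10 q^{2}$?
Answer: $2635$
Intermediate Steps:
$\left(L{\left(17 \right)} - 176\right) - 79 = \left(10 \cdot 17^{2} - 176\right) - 79 = \left(10 \cdot 289 - 176\right) - 79 = \left(2890 - 176\right) - 79 = 2714 - 79 = 2635$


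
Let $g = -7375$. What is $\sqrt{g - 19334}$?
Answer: $i \sqrt{26709} \approx 163.43 i$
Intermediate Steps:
$\sqrt{g - 19334} = \sqrt{-7375 - 19334} = \sqrt{-26709} = i \sqrt{26709}$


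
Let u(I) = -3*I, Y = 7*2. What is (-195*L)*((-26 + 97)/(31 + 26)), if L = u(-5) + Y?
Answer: -133835/19 ≈ -7043.9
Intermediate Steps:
Y = 14
L = 29 (L = -3*(-5) + 14 = 15 + 14 = 29)
(-195*L)*((-26 + 97)/(31 + 26)) = (-195*29)*((-26 + 97)/(31 + 26)) = -401505/57 = -5655*71/57 = -133835/19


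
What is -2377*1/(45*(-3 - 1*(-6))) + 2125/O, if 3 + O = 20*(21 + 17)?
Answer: -1512514/102195 ≈ -14.800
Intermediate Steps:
O = 757 (O = -3 + 20*(21 + 17) = -3 + 20*38 = -3 + 760 = 757)
-2377*1/(45*(-3 - 1*(-6))) + 2125/O = -2377*1/(45*(-3 - 1*(-6))) + 2125/757 = -2377*1/(45*(-3 + 6)) + 2125*(1/757) = -2377/(-3*3*(-15)) + 2125/757 = -2377/((-9*(-15))) + 2125/757 = -2377/135 + 2125/757 = -1512514/102195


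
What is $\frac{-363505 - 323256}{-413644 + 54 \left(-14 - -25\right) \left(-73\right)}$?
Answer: $\frac{686761}{457006} \approx 1.5027$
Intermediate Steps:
$\frac{-363505 - 323256}{-413644 + 54 \left(-14 - -25\right) \left(-73\right)} = - \frac{686761}{-413644 + 54 \left(-14 + 25\right) \left(-73\right)} = - \frac{686761}{-413644 + 54 \cdot 11 \left(-73\right)} = - \frac{686761}{-413644 + 594 \left(-73\right)} = - \frac{686761}{-413644 - 43362} = - \frac{686761}{-457006} = \left(-686761\right) \left(- \frac{1}{457006}\right) = \frac{686761}{457006}$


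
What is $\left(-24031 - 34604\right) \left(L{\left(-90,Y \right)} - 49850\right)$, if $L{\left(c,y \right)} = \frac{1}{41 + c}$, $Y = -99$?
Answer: $\frac{143224841385}{49} \approx 2.923 \cdot 10^{9}$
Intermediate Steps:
$\left(-24031 - 34604\right) \left(L{\left(-90,Y \right)} - 49850\right) = \left(-24031 - 34604\right) \left(\frac{1}{41 - 90} - 49850\right) = - 58635 \left(\frac{1}{-49} - 49850\right) = - 58635 \left(- \frac{1}{49} - 49850\right) = \left(-58635\right) \left(- \frac{2442651}{49}\right) = \frac{143224841385}{49}$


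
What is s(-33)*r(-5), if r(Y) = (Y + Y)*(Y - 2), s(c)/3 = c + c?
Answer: -13860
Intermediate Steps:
s(c) = 6*c (s(c) = 3*(c + c) = 3*(2*c) = 6*c)
r(Y) = 2*Y*(-2 + Y) (r(Y) = (2*Y)*(-2 + Y) = 2*Y*(-2 + Y))
s(-33)*r(-5) = (6*(-33))*(2*(-5)*(-2 - 5)) = -396*(-5)*(-7) = -198*70 = -13860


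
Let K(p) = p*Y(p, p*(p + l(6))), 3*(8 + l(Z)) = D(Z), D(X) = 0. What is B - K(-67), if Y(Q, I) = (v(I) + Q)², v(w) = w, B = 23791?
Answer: 1647001979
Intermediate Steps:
l(Z) = -8 (l(Z) = -8 + (⅓)*0 = -8 + 0 = -8)
Y(Q, I) = (I + Q)²
K(p) = p*(p + p*(-8 + p))² (K(p) = p*(p*(p - 8) + p)² = p*(p*(-8 + p) + p)² = p*(p + p*(-8 + p))²)
B - K(-67) = 23791 - (-67)³*(-7 - 67)² = 23791 - (-300763)*(-74)² = 23791 - (-300763)*5476 = 23791 - 1*(-1646978188) = 23791 + 1646978188 = 1647001979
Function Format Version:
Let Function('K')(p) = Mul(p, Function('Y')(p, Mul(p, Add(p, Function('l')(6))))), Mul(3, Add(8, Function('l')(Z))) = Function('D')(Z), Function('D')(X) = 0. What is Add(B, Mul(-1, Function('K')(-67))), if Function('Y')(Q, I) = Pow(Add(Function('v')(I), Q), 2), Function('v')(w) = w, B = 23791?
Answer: 1647001979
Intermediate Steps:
Function('l')(Z) = -8 (Function('l')(Z) = Add(-8, Mul(Rational(1, 3), 0)) = Add(-8, 0) = -8)
Function('Y')(Q, I) = Pow(Add(I, Q), 2)
Function('K')(p) = Mul(p, Pow(Add(p, Mul(p, Add(-8, p))), 2)) (Function('K')(p) = Mul(p, Pow(Add(Mul(p, Add(p, -8)), p), 2)) = Mul(p, Pow(Add(Mul(p, Add(-8, p)), p), 2)) = Mul(p, Pow(Add(p, Mul(p, Add(-8, p))), 2)))
Add(B, Mul(-1, Function('K')(-67))) = Add(23791, Mul(-1, Mul(Pow(-67, 3), Pow(Add(-7, -67), 2)))) = Add(23791, Mul(-1, Mul(-300763, Pow(-74, 2)))) = Add(23791, Mul(-1, Mul(-300763, 5476))) = Add(23791, Mul(-1, -1646978188)) = Add(23791, 1646978188) = 1647001979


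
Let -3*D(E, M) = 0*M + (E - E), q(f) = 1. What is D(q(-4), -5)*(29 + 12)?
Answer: 0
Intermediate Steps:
D(E, M) = 0 (D(E, M) = -(0*M + (E - E))/3 = -(0 + 0)/3 = -⅓*0 = 0)
D(q(-4), -5)*(29 + 12) = 0*(29 + 12) = 0*41 = 0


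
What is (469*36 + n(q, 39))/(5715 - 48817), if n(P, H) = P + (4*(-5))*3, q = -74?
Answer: -8375/21551 ≈ -0.38861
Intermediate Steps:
n(P, H) = -60 + P (n(P, H) = P - 20*3 = P - 60 = -60 + P)
(469*36 + n(q, 39))/(5715 - 48817) = (469*36 + (-60 - 74))/(5715 - 48817) = (16884 - 134)/(-43102) = 16750*(-1/43102) = -8375/21551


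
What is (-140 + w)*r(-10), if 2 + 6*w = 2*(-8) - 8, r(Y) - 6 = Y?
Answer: 1732/3 ≈ 577.33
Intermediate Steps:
r(Y) = 6 + Y
w = -13/3 (w = -⅓ + (2*(-8) - 8)/6 = -⅓ + (-16 - 8)/6 = -⅓ + (⅙)*(-24) = -⅓ - 4 = -13/3 ≈ -4.3333)
(-140 + w)*r(-10) = (-140 - 13/3)*(6 - 10) = -433/3*(-4) = 1732/3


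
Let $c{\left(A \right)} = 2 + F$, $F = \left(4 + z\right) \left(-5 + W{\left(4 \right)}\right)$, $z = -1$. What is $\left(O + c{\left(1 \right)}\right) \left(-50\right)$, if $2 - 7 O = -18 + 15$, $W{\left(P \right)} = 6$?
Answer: $- \frac{2000}{7} \approx -285.71$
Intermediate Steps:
$O = \frac{5}{7}$ ($O = \frac{2}{7} - \frac{-18 + 15}{7} = \frac{2}{7} - - \frac{3}{7} = \frac{2}{7} + \frac{3}{7} = \frac{5}{7} \approx 0.71429$)
$F = 3$ ($F = \left(4 - 1\right) \left(-5 + 6\right) = 3 \cdot 1 = 3$)
$c{\left(A \right)} = 5$ ($c{\left(A \right)} = 2 + 3 = 5$)
$\left(O + c{\left(1 \right)}\right) \left(-50\right) = \left(\frac{5}{7} + 5\right) \left(-50\right) = \frac{40}{7} \left(-50\right) = - \frac{2000}{7}$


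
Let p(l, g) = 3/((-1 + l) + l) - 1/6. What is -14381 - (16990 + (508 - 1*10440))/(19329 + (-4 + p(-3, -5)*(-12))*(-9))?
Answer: -1942994411/135105 ≈ -14381.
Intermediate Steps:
p(l, g) = -⅙ + 3/(-1 + 2*l) (p(l, g) = 3/(-1 + 2*l) - 1*⅙ = 3/(-1 + 2*l) - ⅙ = -⅙ + 3/(-1 + 2*l))
-14381 - (16990 + (508 - 1*10440))/(19329 + (-4 + p(-3, -5)*(-12))*(-9)) = -14381 - (16990 + (508 - 1*10440))/(19329 + (-4 + ((19 - 2*(-3))/(6*(-1 + 2*(-3))))*(-12))*(-9)) = -14381 - (16990 + (508 - 10440))/(19329 + (-4 + ((19 + 6)/(6*(-1 - 6)))*(-12))*(-9)) = -14381 - (16990 - 9932)/(19329 + (-4 + ((⅙)*25/(-7))*(-12))*(-9)) = -14381 - 7058/(19329 + (-4 + ((⅙)*(-⅐)*25)*(-12))*(-9)) = -14381 - 7058/(19329 + (-4 - 25/42*(-12))*(-9)) = -14381 - 7058/(19329 + (-4 + 50/7)*(-9)) = -14381 - 7058/(19329 + (22/7)*(-9)) = -14381 - 7058/(19329 - 198/7) = -14381 - 7058/135105/7 = -14381 - 7058*7/135105 = -14381 - 1*49406/135105 = -14381 - 49406/135105 = -1942994411/135105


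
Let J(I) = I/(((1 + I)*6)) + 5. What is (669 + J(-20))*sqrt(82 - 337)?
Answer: 38428*I*sqrt(255)/57 ≈ 10766.0*I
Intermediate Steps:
J(I) = 5 + I/(6 + 6*I) (J(I) = I/(6 + 6*I) + 5 = 5 + I/(6 + 6*I))
(669 + J(-20))*sqrt(82 - 337) = (669 + (30 + 31*(-20))/(6*(1 - 20)))*sqrt(82 - 337) = (669 + (1/6)*(30 - 620)/(-19))*sqrt(-255) = (669 + (1/6)*(-1/19)*(-590))*(I*sqrt(255)) = (669 + 295/57)*(I*sqrt(255)) = 38428*(I*sqrt(255))/57 = 38428*I*sqrt(255)/57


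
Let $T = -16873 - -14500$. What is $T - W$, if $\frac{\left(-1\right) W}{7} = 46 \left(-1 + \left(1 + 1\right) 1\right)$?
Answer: $-2051$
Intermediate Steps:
$W = -322$ ($W = - 7 \cdot 46 \left(-1 + \left(1 + 1\right) 1\right) = - 7 \cdot 46 \left(-1 + 2 \cdot 1\right) = - 7 \cdot 46 \left(-1 + 2\right) = - 7 \cdot 46 \cdot 1 = \left(-7\right) 46 = -322$)
$T = -2373$ ($T = -16873 + 14500 = -2373$)
$T - W = -2373 - -322 = -2373 + 322 = -2051$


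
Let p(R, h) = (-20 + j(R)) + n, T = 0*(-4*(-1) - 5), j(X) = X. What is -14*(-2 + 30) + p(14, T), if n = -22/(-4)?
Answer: -785/2 ≈ -392.50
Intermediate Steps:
n = 11/2 (n = -22*(-1/4) = 11/2 ≈ 5.5000)
T = 0 (T = 0*(4 - 5) = 0*(-1) = 0)
p(R, h) = -29/2 + R (p(R, h) = (-20 + R) + 11/2 = -29/2 + R)
-14*(-2 + 30) + p(14, T) = -14*(-2 + 30) + (-29/2 + 14) = -14*28 - 1/2 = -392 - 1/2 = -785/2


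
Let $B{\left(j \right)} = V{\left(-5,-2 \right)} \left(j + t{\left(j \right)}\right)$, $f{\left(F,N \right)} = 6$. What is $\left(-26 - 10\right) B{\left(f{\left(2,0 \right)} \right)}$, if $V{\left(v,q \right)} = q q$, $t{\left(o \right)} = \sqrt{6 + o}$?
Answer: $-864 - 288 \sqrt{3} \approx -1362.8$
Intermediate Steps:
$V{\left(v,q \right)} = q^{2}$
$B{\left(j \right)} = 4 j + 4 \sqrt{6 + j}$ ($B{\left(j \right)} = \left(-2\right)^{2} \left(j + \sqrt{6 + j}\right) = 4 \left(j + \sqrt{6 + j}\right) = 4 j + 4 \sqrt{6 + j}$)
$\left(-26 - 10\right) B{\left(f{\left(2,0 \right)} \right)} = \left(-26 - 10\right) \left(4 \cdot 6 + 4 \sqrt{6 + 6}\right) = - 36 \left(24 + 4 \sqrt{12}\right) = - 36 \left(24 + 4 \cdot 2 \sqrt{3}\right) = - 36 \left(24 + 8 \sqrt{3}\right) = -864 - 288 \sqrt{3}$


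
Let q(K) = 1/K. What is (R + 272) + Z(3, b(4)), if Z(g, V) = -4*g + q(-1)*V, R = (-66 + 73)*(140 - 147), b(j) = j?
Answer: 207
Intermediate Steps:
R = -49 (R = 7*(-7) = -49)
Z(g, V) = -V - 4*g (Z(g, V) = -4*g + V/(-1) = -4*g - V = -V - 4*g)
(R + 272) + Z(3, b(4)) = (-49 + 272) + (-1*4 - 4*3) = 223 + (-4 - 12) = 223 - 16 = 207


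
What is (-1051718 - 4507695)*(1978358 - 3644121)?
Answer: 9260664477119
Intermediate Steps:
(-1051718 - 4507695)*(1978358 - 3644121) = -5559413*(-1665763) = 9260664477119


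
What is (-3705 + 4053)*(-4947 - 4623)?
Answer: -3330360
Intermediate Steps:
(-3705 + 4053)*(-4947 - 4623) = 348*(-9570) = -3330360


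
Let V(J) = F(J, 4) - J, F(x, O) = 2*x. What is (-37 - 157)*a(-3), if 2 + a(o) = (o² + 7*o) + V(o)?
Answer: 3298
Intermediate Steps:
V(J) = J (V(J) = 2*J - J = J)
a(o) = -2 + o² + 8*o (a(o) = -2 + ((o² + 7*o) + o) = -2 + (o² + 8*o) = -2 + o² + 8*o)
(-37 - 157)*a(-3) = (-37 - 157)*(-2 + (-3)² + 8*(-3)) = -194*(-2 + 9 - 24) = -194*(-17) = 3298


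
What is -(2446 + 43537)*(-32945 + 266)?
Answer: 1502678457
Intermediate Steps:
-(2446 + 43537)*(-32945 + 266) = -45983*(-32679) = -1*(-1502678457) = 1502678457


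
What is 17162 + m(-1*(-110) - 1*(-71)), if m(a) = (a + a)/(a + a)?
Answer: 17163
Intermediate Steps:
m(a) = 1 (m(a) = (2*a)/((2*a)) = (2*a)*(1/(2*a)) = 1)
17162 + m(-1*(-110) - 1*(-71)) = 17162 + 1 = 17163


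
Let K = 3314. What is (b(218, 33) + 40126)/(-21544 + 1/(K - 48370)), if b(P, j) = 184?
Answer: -363241472/194137293 ≈ -1.8711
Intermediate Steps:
(b(218, 33) + 40126)/(-21544 + 1/(K - 48370)) = (184 + 40126)/(-21544 + 1/(3314 - 48370)) = 40310/(-21544 + 1/(-45056)) = 40310/(-21544 - 1/45056) = 40310/(-970686465/45056) = 40310*(-45056/970686465) = -363241472/194137293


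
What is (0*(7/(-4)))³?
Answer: 0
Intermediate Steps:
(0*(7/(-4)))³ = (0*(7*(-¼)))³ = (0*(-7/4))³ = 0³ = 0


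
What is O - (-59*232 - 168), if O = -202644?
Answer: -188788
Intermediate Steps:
O - (-59*232 - 168) = -202644 - (-59*232 - 168) = -202644 - (-13688 - 168) = -202644 - 1*(-13856) = -202644 + 13856 = -188788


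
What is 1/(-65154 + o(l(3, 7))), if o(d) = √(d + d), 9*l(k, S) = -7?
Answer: -293193/19102696729 - 3*I*√14/38205393458 ≈ -1.5348e-5 - 2.9381e-10*I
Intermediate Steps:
l(k, S) = -7/9 (l(k, S) = (⅑)*(-7) = -7/9)
o(d) = √2*√d (o(d) = √(2*d) = √2*√d)
1/(-65154 + o(l(3, 7))) = 1/(-65154 + √2*√(-7/9)) = 1/(-65154 + √2*(I*√7/3)) = 1/(-65154 + I*√14/3)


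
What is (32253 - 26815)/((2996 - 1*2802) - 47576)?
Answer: -2719/23691 ≈ -0.11477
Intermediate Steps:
(32253 - 26815)/((2996 - 1*2802) - 47576) = 5438/((2996 - 2802) - 47576) = 5438/(194 - 47576) = 5438/(-47382) = 5438*(-1/47382) = -2719/23691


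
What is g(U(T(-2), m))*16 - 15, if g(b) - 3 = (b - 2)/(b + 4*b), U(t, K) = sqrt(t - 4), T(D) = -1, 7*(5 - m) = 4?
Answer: 181/5 + 32*I*sqrt(5)/25 ≈ 36.2 + 2.8622*I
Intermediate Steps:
m = 31/7 (m = 5 - 1/7*4 = 5 - 4/7 = 31/7 ≈ 4.4286)
U(t, K) = sqrt(-4 + t)
g(b) = 3 + (-2 + b)/(5*b) (g(b) = 3 + (b - 2)/(b + 4*b) = 3 + (-2 + b)/((5*b)) = 3 + (-2 + b)*(1/(5*b)) = 3 + (-2 + b)/(5*b))
g(U(T(-2), m))*16 - 15 = (2*(-1 + 8*sqrt(-4 - 1))/(5*(sqrt(-4 - 1))))*16 - 15 = (2*(-1 + 8*sqrt(-5))/(5*(sqrt(-5))))*16 - 15 = (2*(-1 + 8*(I*sqrt(5)))/(5*((I*sqrt(5)))))*16 - 15 = (2*(-I*sqrt(5)/5)*(-1 + 8*I*sqrt(5))/5)*16 - 15 = -2*I*sqrt(5)*(-1 + 8*I*sqrt(5))/25*16 - 15 = -32*I*sqrt(5)*(-1 + 8*I*sqrt(5))/25 - 15 = -15 - 32*I*sqrt(5)*(-1 + 8*I*sqrt(5))/25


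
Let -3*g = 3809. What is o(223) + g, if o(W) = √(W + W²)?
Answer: -3809/3 + 4*√3122 ≈ -1046.2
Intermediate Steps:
g = -3809/3 (g = -⅓*3809 = -3809/3 ≈ -1269.7)
o(223) + g = √(223*(1 + 223)) - 3809/3 = √(223*224) - 3809/3 = √49952 - 3809/3 = 4*√3122 - 3809/3 = -3809/3 + 4*√3122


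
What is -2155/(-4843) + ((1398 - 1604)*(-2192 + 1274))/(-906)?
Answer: -152316269/731293 ≈ -208.28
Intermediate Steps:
-2155/(-4843) + ((1398 - 1604)*(-2192 + 1274))/(-906) = -2155*(-1/4843) - 206*(-918)*(-1/906) = 2155/4843 + 189108*(-1/906) = 2155/4843 - 31518/151 = -152316269/731293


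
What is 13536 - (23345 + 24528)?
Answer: -34337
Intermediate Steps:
13536 - (23345 + 24528) = 13536 - 1*47873 = 13536 - 47873 = -34337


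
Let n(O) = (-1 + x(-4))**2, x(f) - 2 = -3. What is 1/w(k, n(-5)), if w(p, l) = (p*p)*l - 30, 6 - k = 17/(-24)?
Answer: 144/21601 ≈ 0.0066664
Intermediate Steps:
x(f) = -1 (x(f) = 2 - 3 = -1)
n(O) = 4 (n(O) = (-1 - 1)**2 = (-2)**2 = 4)
k = 161/24 (k = 6 - 17/(-24) = 6 - 17*(-1)/24 = 6 - 1*(-17/24) = 6 + 17/24 = 161/24 ≈ 6.7083)
w(p, l) = -30 + l*p**2 (w(p, l) = p**2*l - 30 = l*p**2 - 30 = -30 + l*p**2)
1/w(k, n(-5)) = 1/(-30 + 4*(161/24)**2) = 1/(-30 + 4*(25921/576)) = 1/(-30 + 25921/144) = 1/(21601/144) = 144/21601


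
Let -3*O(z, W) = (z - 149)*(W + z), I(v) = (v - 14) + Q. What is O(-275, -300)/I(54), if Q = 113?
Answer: -243800/459 ≈ -531.15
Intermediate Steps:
I(v) = 99 + v (I(v) = (v - 14) + 113 = (-14 + v) + 113 = 99 + v)
O(z, W) = -(-149 + z)*(W + z)/3 (O(z, W) = -(z - 149)*(W + z)/3 = -(-149 + z)*(W + z)/3)
O(-275, -300)/I(54) = (-1/3*(-275)**2 + (149/3)*(-300) + (149/3)*(-275) - 1/3*(-300)*(-275))/(99 + 54) = (-1/3*75625 - 14900 - 40975/3 - 27500)/153 = (-75625/3 - 14900 - 40975/3 - 27500)*(1/153) = -243800/3*1/153 = -243800/459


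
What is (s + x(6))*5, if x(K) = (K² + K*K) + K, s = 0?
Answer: 390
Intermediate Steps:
x(K) = K + 2*K² (x(K) = (K² + K²) + K = 2*K² + K = K + 2*K²)
(s + x(6))*5 = (0 + 6*(1 + 2*6))*5 = (0 + 6*(1 + 12))*5 = (0 + 6*13)*5 = (0 + 78)*5 = 78*5 = 390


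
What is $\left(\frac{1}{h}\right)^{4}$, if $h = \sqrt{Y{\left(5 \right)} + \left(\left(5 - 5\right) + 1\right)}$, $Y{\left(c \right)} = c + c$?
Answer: $\frac{1}{121} \approx 0.0082645$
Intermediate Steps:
$Y{\left(c \right)} = 2 c$
$h = \sqrt{11}$ ($h = \sqrt{2 \cdot 5 + \left(\left(5 - 5\right) + 1\right)} = \sqrt{10 + \left(0 + 1\right)} = \sqrt{10 + 1} = \sqrt{11} \approx 3.3166$)
$\left(\frac{1}{h}\right)^{4} = \left(\frac{1}{\sqrt{11}}\right)^{4} = \left(\frac{\sqrt{11}}{11}\right)^{4} = \frac{1}{121}$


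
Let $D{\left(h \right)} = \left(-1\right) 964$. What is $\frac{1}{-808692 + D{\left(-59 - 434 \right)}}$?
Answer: $- \frac{1}{809656} \approx -1.2351 \cdot 10^{-6}$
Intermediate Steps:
$D{\left(h \right)} = -964$
$\frac{1}{-808692 + D{\left(-59 - 434 \right)}} = \frac{1}{-808692 - 964} = \frac{1}{-809656} = - \frac{1}{809656}$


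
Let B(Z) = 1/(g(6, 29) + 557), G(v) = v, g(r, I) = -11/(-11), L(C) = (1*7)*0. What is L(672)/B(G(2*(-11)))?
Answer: 0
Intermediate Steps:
L(C) = 0 (L(C) = 7*0 = 0)
g(r, I) = 1 (g(r, I) = -11*(-1/11) = 1)
B(Z) = 1/558 (B(Z) = 1/(1 + 557) = 1/558)
L(672)/B(G(2*(-11))) = 0/(1/558) = 0*558 = 0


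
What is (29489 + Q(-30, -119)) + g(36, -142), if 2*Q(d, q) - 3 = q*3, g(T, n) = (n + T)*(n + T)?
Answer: 40548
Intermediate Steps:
g(T, n) = (T + n)² (g(T, n) = (T + n)*(T + n) = (T + n)²)
Q(d, q) = 3/2 + 3*q/2 (Q(d, q) = 3/2 + (q*3)/2 = 3/2 + (3*q)/2 = 3/2 + 3*q/2)
(29489 + Q(-30, -119)) + g(36, -142) = (29489 + (3/2 + (3/2)*(-119))) + (36 - 142)² = (29489 + (3/2 - 357/2)) + (-106)² = (29489 - 177) + 11236 = 29312 + 11236 = 40548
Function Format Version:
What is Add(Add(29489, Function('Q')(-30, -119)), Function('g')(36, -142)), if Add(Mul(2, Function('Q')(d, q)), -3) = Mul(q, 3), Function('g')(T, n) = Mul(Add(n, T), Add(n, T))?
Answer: 40548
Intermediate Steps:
Function('g')(T, n) = Pow(Add(T, n), 2) (Function('g')(T, n) = Mul(Add(T, n), Add(T, n)) = Pow(Add(T, n), 2))
Function('Q')(d, q) = Add(Rational(3, 2), Mul(Rational(3, 2), q)) (Function('Q')(d, q) = Add(Rational(3, 2), Mul(Rational(1, 2), Mul(q, 3))) = Add(Rational(3, 2), Mul(Rational(1, 2), Mul(3, q))) = Add(Rational(3, 2), Mul(Rational(3, 2), q)))
Add(Add(29489, Function('Q')(-30, -119)), Function('g')(36, -142)) = Add(Add(29489, Add(Rational(3, 2), Mul(Rational(3, 2), -119))), Pow(Add(36, -142), 2)) = Add(Add(29489, Add(Rational(3, 2), Rational(-357, 2))), Pow(-106, 2)) = Add(Add(29489, -177), 11236) = Add(29312, 11236) = 40548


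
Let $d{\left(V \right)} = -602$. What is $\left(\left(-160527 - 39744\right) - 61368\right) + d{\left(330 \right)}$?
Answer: $-262241$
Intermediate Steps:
$\left(\left(-160527 - 39744\right) - 61368\right) + d{\left(330 \right)} = \left(\left(-160527 - 39744\right) - 61368\right) - 602 = \left(-200271 - 61368\right) - 602 = -261639 - 602 = -262241$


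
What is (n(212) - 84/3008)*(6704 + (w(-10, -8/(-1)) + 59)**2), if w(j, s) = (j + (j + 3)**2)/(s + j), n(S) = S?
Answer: 5269384971/3008 ≈ 1.7518e+6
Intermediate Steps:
w(j, s) = (j + (3 + j)**2)/(j + s)
(n(212) - 84/3008)*(6704 + (w(-10, -8/(-1)) + 59)**2) = (212 - 84/3008)*(6704 + ((-10 + (3 - 10)**2)/(-10 - 8/(-1)) + 59)**2) = (212 - 84*1/3008)*(6704 + ((-10 + (-7)**2)/(-10 - 8*(-1)) + 59)**2) = (212 - 21/752)*(6704 + ((-10 + 49)/(-10 + 8) + 59)**2) = 159403*(6704 + (39/(-2) + 59)**2)/752 = 159403*(6704 + (-1/2*39 + 59)**2)/752 = 159403*(6704 + (-39/2 + 59)**2)/752 = 159403*(6704 + (79/2)**2)/752 = 159403*(6704 + 6241/4)/752 = (159403/752)*(33057/4) = 5269384971/3008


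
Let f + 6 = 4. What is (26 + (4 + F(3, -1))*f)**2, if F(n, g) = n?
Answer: 144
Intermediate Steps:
f = -2 (f = -6 + 4 = -2)
(26 + (4 + F(3, -1))*f)**2 = (26 + (4 + 3)*(-2))**2 = (26 + 7*(-2))**2 = (26 - 14)**2 = 12**2 = 144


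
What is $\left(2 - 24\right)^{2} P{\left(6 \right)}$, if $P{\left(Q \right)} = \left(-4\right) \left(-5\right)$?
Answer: $9680$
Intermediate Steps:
$P{\left(Q \right)} = 20$
$\left(2 - 24\right)^{2} P{\left(6 \right)} = \left(2 - 24\right)^{2} \cdot 20 = \left(-22\right)^{2} \cdot 20 = 484 \cdot 20 = 9680$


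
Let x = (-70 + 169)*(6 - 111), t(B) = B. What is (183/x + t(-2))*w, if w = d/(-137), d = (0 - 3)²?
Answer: 6991/52745 ≈ 0.13254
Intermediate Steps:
d = 9 (d = (-3)² = 9)
x = -10395 (x = 99*(-105) = -10395)
w = -9/137 (w = 9/(-137) = 9*(-1/137) = -9/137 ≈ -0.065693)
(183/x + t(-2))*w = (183/(-10395) - 2)*(-9/137) = (183*(-1/10395) - 2)*(-9/137) = (-61/3465 - 2)*(-9/137) = -6991/3465*(-9/137) = 6991/52745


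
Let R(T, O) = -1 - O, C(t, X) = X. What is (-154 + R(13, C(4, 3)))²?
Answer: 24964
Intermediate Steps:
(-154 + R(13, C(4, 3)))² = (-154 + (-1 - 1*3))² = (-154 + (-1 - 3))² = (-154 - 4)² = (-158)² = 24964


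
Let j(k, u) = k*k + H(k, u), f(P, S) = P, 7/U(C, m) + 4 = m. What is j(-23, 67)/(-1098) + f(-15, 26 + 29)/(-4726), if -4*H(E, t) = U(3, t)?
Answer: -44702149/93404664 ≈ -0.47859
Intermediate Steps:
U(C, m) = 7/(-4 + m)
H(E, t) = -7/(4*(-4 + t))
j(k, u) = k² - 7/(-16 + 4*u) (j(k, u) = k*k - 7/(-16 + 4*u) = k² - 7/(-16 + 4*u))
j(-23, 67)/(-1098) + f(-15, 26 + 29)/(-4726) = ((-7 + 4*(-23)²*(-4 + 67))/(4*(-4 + 67)))/(-1098) - 15/(-4726) = ((¼)*(-7 + 4*529*63)/63)*(-1/1098) - 15*(-1/4726) = ((¼)*(1/63)*(-7 + 133308))*(-1/1098) + 15/4726 = ((¼)*(1/63)*133301)*(-1/1098) + 15/4726 = (19043/36)*(-1/1098) + 15/4726 = -19043/39528 + 15/4726 = -44702149/93404664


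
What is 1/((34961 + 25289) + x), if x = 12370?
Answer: 1/72620 ≈ 1.3770e-5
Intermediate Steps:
1/((34961 + 25289) + x) = 1/((34961 + 25289) + 12370) = 1/(60250 + 12370) = 1/72620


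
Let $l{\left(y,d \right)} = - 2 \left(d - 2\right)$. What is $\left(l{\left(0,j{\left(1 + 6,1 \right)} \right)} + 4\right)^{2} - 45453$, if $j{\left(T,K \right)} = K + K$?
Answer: $-45437$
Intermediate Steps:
$j{\left(T,K \right)} = 2 K$
$l{\left(y,d \right)} = 4 - 2 d$ ($l{\left(y,d \right)} = - 2 \left(-2 + d\right) = 4 - 2 d$)
$\left(l{\left(0,j{\left(1 + 6,1 \right)} \right)} + 4\right)^{2} - 45453 = \left(\left(4 - 2 \cdot 2 \cdot 1\right) + 4\right)^{2} - 45453 = \left(\left(4 - 4\right) + 4\right)^{2} - 45453 = \left(0 + 4\right)^{2} - 45453 = 4^{2} - 45453 = 16 - 45453 = -45437$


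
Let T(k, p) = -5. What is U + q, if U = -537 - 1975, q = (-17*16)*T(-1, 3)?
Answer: -1152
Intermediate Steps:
q = 1360 (q = -17*16*(-5) = -272*(-5) = 1360)
U = -2512
U + q = -2512 + 1360 = -1152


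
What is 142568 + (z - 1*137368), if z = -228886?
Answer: -223686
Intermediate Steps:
142568 + (z - 1*137368) = 142568 + (-228886 - 1*137368) = 142568 + (-228886 - 137368) = 142568 - 366254 = -223686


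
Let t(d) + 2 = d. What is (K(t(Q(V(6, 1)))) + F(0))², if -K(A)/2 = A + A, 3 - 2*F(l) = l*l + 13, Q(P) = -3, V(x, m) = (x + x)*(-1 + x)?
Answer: 225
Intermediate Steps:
V(x, m) = 2*x*(-1 + x) (V(x, m) = (2*x)*(-1 + x) = 2*x*(-1 + x))
F(l) = -5 - l²/2 (F(l) = 3/2 - (l*l + 13)/2 = 3/2 - (l² + 13)/2 = 3/2 - (13 + l²)/2 = 3/2 + (-13/2 - l²/2) = -5 - l²/2)
t(d) = -2 + d
K(A) = -4*A (K(A) = -2*(A + A) = -4*A)
(K(t(Q(V(6, 1)))) + F(0))² = (-4*(-2 - 3) + (-5 - ½*0²))² = (-4*(-5) + (-5 - ½*0))² = (20 + (-5 + 0))² = (20 - 5)² = 15² = 225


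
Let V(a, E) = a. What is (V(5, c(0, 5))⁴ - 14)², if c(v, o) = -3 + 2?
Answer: 373321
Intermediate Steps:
c(v, o) = -1
(V(5, c(0, 5))⁴ - 14)² = (5⁴ - 14)² = (625 - 14)² = 611² = 373321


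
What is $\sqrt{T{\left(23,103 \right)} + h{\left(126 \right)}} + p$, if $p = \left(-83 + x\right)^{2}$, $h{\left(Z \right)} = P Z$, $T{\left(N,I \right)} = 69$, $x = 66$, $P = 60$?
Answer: $289 + \sqrt{7629} \approx 376.34$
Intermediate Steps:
$h{\left(Z \right)} = 60 Z$
$p = 289$ ($p = \left(-83 + 66\right)^{2} = \left(-17\right)^{2} = 289$)
$\sqrt{T{\left(23,103 \right)} + h{\left(126 \right)}} + p = \sqrt{69 + 60 \cdot 126} + 289 = \sqrt{69 + 7560} + 289 = \sqrt{7629} + 289 = 289 + \sqrt{7629}$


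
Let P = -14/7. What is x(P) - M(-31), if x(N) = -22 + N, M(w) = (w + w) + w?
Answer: 69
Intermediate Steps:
M(w) = 3*w (M(w) = 2*w + w = 3*w)
P = -2 (P = -14*⅐ = -2)
x(P) - M(-31) = (-22 - 2) - 3*(-31) = -24 - 1*(-93) = -24 + 93 = 69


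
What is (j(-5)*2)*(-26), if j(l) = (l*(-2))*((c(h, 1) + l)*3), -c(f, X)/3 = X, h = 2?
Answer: 12480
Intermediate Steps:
c(f, X) = -3*X
j(l) = -2*l*(-9 + 3*l) (j(l) = (l*(-2))*((-3*1 + l)*3) = (-2*l)*((-3 + l)*3) = (-2*l)*(-9 + 3*l) = -2*l*(-9 + 3*l))
(j(-5)*2)*(-26) = ((6*(-5)*(3 - 1*(-5)))*2)*(-26) = ((6*(-5)*(3 + 5))*2)*(-26) = ((6*(-5)*8)*2)*(-26) = -240*2*(-26) = -480*(-26) = 12480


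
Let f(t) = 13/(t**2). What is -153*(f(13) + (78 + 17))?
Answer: -189108/13 ≈ -14547.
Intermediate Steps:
f(t) = 13/t**2
-153*(f(13) + (78 + 17)) = -153*(13/13**2 + (78 + 17)) = -153*(13*(1/169) + 95) = -153*(1/13 + 95) = -153*1236/13 = -189108/13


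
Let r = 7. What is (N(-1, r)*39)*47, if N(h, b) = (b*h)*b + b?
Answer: -76986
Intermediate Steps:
N(h, b) = b + h*b**2 (N(h, b) = h*b**2 + b = b + h*b**2)
(N(-1, r)*39)*47 = ((7*(1 + 7*(-1)))*39)*47 = ((7*(1 - 7))*39)*47 = ((7*(-6))*39)*47 = -42*39*47 = -1638*47 = -76986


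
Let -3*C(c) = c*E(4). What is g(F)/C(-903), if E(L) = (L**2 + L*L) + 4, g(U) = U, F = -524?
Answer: -131/2709 ≈ -0.048357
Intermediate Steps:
E(L) = 4 + 2*L**2 (E(L) = (L**2 + L**2) + 4 = 2*L**2 + 4 = 4 + 2*L**2)
C(c) = -12*c (C(c) = -c*(4 + 2*4**2)/3 = -c*(4 + 2*16)/3 = -c*(4 + 32)/3 = -c*36/3 = -12*c)
g(F)/C(-903) = -524/((-12*(-903))) = -524/10836 = -524*1/10836 = -131/2709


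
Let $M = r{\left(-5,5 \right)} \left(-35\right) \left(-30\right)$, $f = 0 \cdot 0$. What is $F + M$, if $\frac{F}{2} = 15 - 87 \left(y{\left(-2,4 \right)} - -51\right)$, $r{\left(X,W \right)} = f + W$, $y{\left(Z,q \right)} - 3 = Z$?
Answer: $-3768$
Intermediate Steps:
$f = 0$
$y{\left(Z,q \right)} = 3 + Z$
$r{\left(X,W \right)} = W$ ($r{\left(X,W \right)} = 0 + W = W$)
$M = 5250$ ($M = 5 \left(-35\right) \left(-30\right) = \left(-175\right) \left(-30\right) = 5250$)
$F = -9018$ ($F = 2 \left(15 - 87 \left(\left(3 - 2\right) - -51\right)\right) = 2 \left(15 - 87 \left(1 + 51\right)\right) = 2 \left(15 - 4524\right) = 2 \left(-4509\right) = -9018$)
$F + M = -9018 + 5250 = -3768$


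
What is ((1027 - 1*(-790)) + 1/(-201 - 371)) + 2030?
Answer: 2200483/572 ≈ 3847.0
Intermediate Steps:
((1027 - 1*(-790)) + 1/(-201 - 371)) + 2030 = ((1027 + 790) + 1/(-572)) + 2030 = (1817 - 1/572) + 2030 = 1039323/572 + 2030 = 2200483/572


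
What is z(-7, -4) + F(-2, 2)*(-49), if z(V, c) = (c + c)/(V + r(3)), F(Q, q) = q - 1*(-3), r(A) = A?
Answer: -243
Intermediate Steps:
F(Q, q) = 3 + q (F(Q, q) = q + 3 = 3 + q)
z(V, c) = 2*c/(3 + V) (z(V, c) = (c + c)/(V + 3) = (2*c)/(3 + V) = 2*c/(3 + V))
z(-7, -4) + F(-2, 2)*(-49) = 2*(-4)/(3 - 7) + (3 + 2)*(-49) = 2*(-4)/(-4) + 5*(-49) = 2*(-4)*(-1/4) - 245 = 2 - 245 = -243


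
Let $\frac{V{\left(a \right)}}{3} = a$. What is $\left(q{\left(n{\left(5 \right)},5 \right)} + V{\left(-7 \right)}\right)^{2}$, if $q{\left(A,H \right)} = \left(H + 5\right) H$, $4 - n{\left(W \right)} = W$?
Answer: $841$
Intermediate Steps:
$n{\left(W \right)} = 4 - W$
$V{\left(a \right)} = 3 a$
$q{\left(A,H \right)} = H \left(5 + H\right)$ ($q{\left(A,H \right)} = \left(5 + H\right) H = H \left(5 + H\right)$)
$\left(q{\left(n{\left(5 \right)},5 \right)} + V{\left(-7 \right)}\right)^{2} = \left(5 \left(5 + 5\right) + 3 \left(-7\right)\right)^{2} = \left(5 \cdot 10 - 21\right)^{2} = \left(50 - 21\right)^{2} = 29^{2} = 841$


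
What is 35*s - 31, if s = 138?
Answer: 4799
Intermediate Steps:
35*s - 31 = 35*138 - 31 = 4830 - 31 = 4799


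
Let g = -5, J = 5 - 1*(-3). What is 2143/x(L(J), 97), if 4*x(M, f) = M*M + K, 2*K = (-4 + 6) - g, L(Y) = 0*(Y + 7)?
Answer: 17144/7 ≈ 2449.1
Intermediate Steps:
J = 8 (J = 5 + 3 = 8)
L(Y) = 0 (L(Y) = 0*(7 + Y) = 0)
K = 7/2 (K = ((-4 + 6) - 1*(-5))/2 = (2 + 5)/2 = (½)*7 = 7/2 ≈ 3.5000)
x(M, f) = 7/8 + M²/4 (x(M, f) = (M*M + 7/2)/4 = (M² + 7/2)/4 = (7/2 + M²)/4 = 7/8 + M²/4)
2143/x(L(J), 97) = 2143/(7/8 + (¼)*0²) = 2143/(7/8 + (¼)*0) = 2143/(7/8 + 0) = 2143/(7/8) = 2143*(8/7) = 17144/7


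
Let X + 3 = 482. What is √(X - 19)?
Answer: 2*√115 ≈ 21.448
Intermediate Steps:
X = 479 (X = -3 + 482 = 479)
√(X - 19) = √(479 - 19) = √460 = 2*√115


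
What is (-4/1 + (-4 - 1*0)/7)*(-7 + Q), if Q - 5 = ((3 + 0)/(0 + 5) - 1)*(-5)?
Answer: 0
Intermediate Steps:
Q = 7 (Q = 5 + ((3 + 0)/(0 + 5) - 1)*(-5) = 5 + (3/5 - 1)*(-5) = 5 + (3*(⅕) - 1)*(-5) = 5 + (⅗ - 1)*(-5) = 5 - ⅖*(-5) = 5 + 2 = 7)
(-4/1 + (-4 - 1*0)/7)*(-7 + Q) = (-4/1 + (-4 - 1*0)/7)*(-7 + 7) = (-4*1 + (-4 + 0)*(⅐))*0 = (-4 - 4*⅐)*0 = (-4 - 4/7)*0 = -32/7*0 = 0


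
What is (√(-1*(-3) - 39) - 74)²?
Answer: 5440 - 888*I ≈ 5440.0 - 888.0*I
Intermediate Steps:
(√(-1*(-3) - 39) - 74)² = (√(3 - 39) - 74)² = (√(-36) - 74)² = (6*I - 74)² = (-74 + 6*I)²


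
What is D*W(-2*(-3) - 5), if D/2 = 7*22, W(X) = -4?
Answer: -1232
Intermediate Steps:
D = 308 (D = 2*(7*22) = 2*154 = 308)
D*W(-2*(-3) - 5) = 308*(-4) = -1232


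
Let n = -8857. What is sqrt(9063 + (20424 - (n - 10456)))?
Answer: 20*sqrt(122) ≈ 220.91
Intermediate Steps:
sqrt(9063 + (20424 - (n - 10456))) = sqrt(9063 + (20424 - (-8857 - 10456))) = sqrt(9063 + (20424 - 1*(-19313))) = sqrt(9063 + (20424 + 19313)) = sqrt(9063 + 39737) = sqrt(48800) = 20*sqrt(122)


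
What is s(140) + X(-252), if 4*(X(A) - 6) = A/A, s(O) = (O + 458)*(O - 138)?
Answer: 4809/4 ≈ 1202.3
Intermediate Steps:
s(O) = (-138 + O)*(458 + O) (s(O) = (458 + O)*(-138 + O) = (-138 + O)*(458 + O))
X(A) = 25/4 (X(A) = 6 + (A/A)/4 = 6 + (1/4)*1 = 6 + 1/4 = 25/4)
s(140) + X(-252) = (-63204 + 140**2 + 320*140) + 25/4 = (-63204 + 19600 + 44800) + 25/4 = 1196 + 25/4 = 4809/4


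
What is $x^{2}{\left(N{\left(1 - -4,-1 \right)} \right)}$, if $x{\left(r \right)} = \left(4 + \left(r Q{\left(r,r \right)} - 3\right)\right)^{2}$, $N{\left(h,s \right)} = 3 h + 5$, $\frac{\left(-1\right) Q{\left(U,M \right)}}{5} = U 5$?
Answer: $9996000599960001$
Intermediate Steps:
$Q{\left(U,M \right)} = - 25 U$ ($Q{\left(U,M \right)} = - 5 U 5 = - 5 \cdot 5 U = - 25 U$)
$N{\left(h,s \right)} = 5 + 3 h$
$x{\left(r \right)} = \left(1 - 25 r^{2}\right)^{2}$ ($x{\left(r \right)} = \left(4 + \left(r \left(- 25 r\right) - 3\right)\right)^{2} = \left(4 - \left(3 + 25 r^{2}\right)\right)^{2} = \left(1 - 25 r^{2}\right)^{2}$)
$x^{2}{\left(N{\left(1 - -4,-1 \right)} \right)} = \left(\left(1 - 25 \left(5 + 3 \left(1 - -4\right)\right)^{2}\right)^{2}\right)^{2} = \left(\left(1 - 25 \left(5 + 3 \left(1 + 4\right)\right)^{2}\right)^{2}\right)^{2} = \left(\left(1 - 25 \left(5 + 3 \cdot 5\right)^{2}\right)^{2}\right)^{2} = \left(\left(1 - 25 \left(5 + 15\right)^{2}\right)^{2}\right)^{2} = \left(\left(1 - 25 \cdot 20^{2}\right)^{2}\right)^{2} = \left(\left(1 - 10000\right)^{2}\right)^{2} = \left(\left(-9999\right)^{2}\right)^{2} = 99980001^{2} = 9996000599960001$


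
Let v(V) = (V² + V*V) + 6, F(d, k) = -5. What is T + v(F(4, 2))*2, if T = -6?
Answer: 106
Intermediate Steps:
v(V) = 6 + 2*V² (v(V) = (V² + V²) + 6 = 2*V² + 6 = 6 + 2*V²)
T + v(F(4, 2))*2 = -6 + (6 + 2*(-5)²)*2 = -6 + (6 + 2*25)*2 = -6 + (6 + 50)*2 = -6 + 56*2 = -6 + 112 = 106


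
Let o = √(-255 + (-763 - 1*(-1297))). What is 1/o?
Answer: √31/93 ≈ 0.059868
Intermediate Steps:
o = 3*√31 (o = √(-255 + (-763 + 1297)) = √(-255 + 534) = √279 = 3*√31 ≈ 16.703)
1/o = 1/(3*√31) = √31/93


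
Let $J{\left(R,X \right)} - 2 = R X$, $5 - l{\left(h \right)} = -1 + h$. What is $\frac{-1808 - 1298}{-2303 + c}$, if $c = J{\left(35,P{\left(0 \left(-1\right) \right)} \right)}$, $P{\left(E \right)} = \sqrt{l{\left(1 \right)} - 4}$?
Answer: $\frac{1553}{1133} \approx 1.3707$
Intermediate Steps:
$l{\left(h \right)} = 6 - h$ ($l{\left(h \right)} = 5 - \left(-1 + h\right) = 6 - h$)
$P{\left(E \right)} = 1$ ($P{\left(E \right)} = \sqrt{\left(6 - 1\right) - 4} = \sqrt{5 - 4} = \sqrt{1} = 1$)
$J{\left(R,X \right)} = 2 + R X$
$c = 37$ ($c = 2 + 35 \cdot 1 = 2 + 35 = 37$)
$\frac{-1808 - 1298}{-2303 + c} = \frac{-1808 - 1298}{-2303 + 37} = - \frac{3106}{-2266} = \left(-3106\right) \left(- \frac{1}{2266}\right) = \frac{1553}{1133}$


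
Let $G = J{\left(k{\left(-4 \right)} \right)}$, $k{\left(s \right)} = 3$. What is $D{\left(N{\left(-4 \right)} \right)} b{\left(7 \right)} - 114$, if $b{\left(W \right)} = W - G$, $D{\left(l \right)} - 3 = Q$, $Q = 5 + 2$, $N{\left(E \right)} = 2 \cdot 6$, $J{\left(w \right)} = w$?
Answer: $-74$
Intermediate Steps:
$N{\left(E \right)} = 12$
$Q = 7$
$G = 3$
$D{\left(l \right)} = 10$ ($D{\left(l \right)} = 3 + 7 = 10$)
$b{\left(W \right)} = -3 + W$ ($b{\left(W \right)} = W - 3 = -3 + W$)
$D{\left(N{\left(-4 \right)} \right)} b{\left(7 \right)} - 114 = 10 \left(-3 + 7\right) - 114 = 10 \cdot 4 - 114 = 40 - 114 = -74$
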